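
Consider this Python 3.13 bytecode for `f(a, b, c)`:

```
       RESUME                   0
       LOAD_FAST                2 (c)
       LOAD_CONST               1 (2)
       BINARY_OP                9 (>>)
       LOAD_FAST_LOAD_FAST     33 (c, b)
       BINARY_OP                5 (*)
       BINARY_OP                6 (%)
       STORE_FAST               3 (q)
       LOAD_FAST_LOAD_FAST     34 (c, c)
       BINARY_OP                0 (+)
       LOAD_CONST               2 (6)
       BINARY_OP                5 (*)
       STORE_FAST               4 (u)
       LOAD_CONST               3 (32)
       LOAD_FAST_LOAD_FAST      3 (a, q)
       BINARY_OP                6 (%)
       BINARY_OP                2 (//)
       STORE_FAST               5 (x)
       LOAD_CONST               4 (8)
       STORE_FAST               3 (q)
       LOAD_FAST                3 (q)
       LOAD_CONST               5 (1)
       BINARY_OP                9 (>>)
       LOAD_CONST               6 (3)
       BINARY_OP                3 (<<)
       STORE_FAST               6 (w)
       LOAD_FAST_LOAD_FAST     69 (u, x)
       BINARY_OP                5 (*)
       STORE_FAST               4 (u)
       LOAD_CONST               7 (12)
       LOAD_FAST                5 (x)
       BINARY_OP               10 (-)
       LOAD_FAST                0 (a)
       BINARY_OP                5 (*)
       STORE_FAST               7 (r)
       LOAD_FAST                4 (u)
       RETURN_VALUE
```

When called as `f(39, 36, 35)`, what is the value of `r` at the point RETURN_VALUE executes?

LOAD_FAST c → push 35. Stack: [35]
LOAD_CONST → push 2. Stack: [35, 2]
BINARY_OP >> → 35 >> 2 = 8. Stack: [8]
LOAD_FAST_LOAD_FAST c,b → push 35,36. Stack: [8, 35, 36]
BINARY_OP * → 35 * 36 = 1260. Stack: [8, 1260]
BINARY_OP % → 8 % 1260 = 8. Stack: [8]
STORE_FAST q → q=8. Stack: []
LOAD_FAST_LOAD_FAST c,c → push 35,35. Stack: [35, 35]
BINARY_OP + → 35 + 35 = 70. Stack: [70]
LOAD_CONST → push 6. Stack: [70, 6]
BINARY_OP * → 70 * 6 = 420. Stack: [420]
STORE_FAST u → u=420. Stack: []
LOAD_CONST → push 32. Stack: [32]
LOAD_FAST_LOAD_FAST a,q → push 39,8. Stack: [32, 39, 8]
BINARY_OP % → 39 % 8 = 7. Stack: [32, 7]
BINARY_OP // → 32 // 7 = 4. Stack: [4]
STORE_FAST x → x=4. Stack: []
LOAD_CONST → push 8. Stack: [8]
STORE_FAST q → q=8. Stack: []
LOAD_FAST q → push 8. Stack: [8]
LOAD_CONST → push 1. Stack: [8, 1]
BINARY_OP >> → 8 >> 1 = 4. Stack: [4]
LOAD_CONST → push 3. Stack: [4, 3]
BINARY_OP << → 4 << 3 = 32. Stack: [32]
STORE_FAST w → w=32. Stack: []
LOAD_FAST_LOAD_FAST u,x → push 420,4. Stack: [420, 4]
BINARY_OP * → 420 * 4 = 1680. Stack: [1680]
STORE_FAST u → u=1680. Stack: []
LOAD_CONST → push 12. Stack: [12]
LOAD_FAST x → push 4. Stack: [12, 4]
BINARY_OP - → 12 - 4 = 8. Stack: [8]
LOAD_FAST a → push 39. Stack: [8, 39]
BINARY_OP * → 8 * 39 = 312. Stack: [312]
STORE_FAST r → r=312. Stack: []
LOAD_FAST u → push 1680. Stack: [1680]
RETURN_VALUE → return 1680.

312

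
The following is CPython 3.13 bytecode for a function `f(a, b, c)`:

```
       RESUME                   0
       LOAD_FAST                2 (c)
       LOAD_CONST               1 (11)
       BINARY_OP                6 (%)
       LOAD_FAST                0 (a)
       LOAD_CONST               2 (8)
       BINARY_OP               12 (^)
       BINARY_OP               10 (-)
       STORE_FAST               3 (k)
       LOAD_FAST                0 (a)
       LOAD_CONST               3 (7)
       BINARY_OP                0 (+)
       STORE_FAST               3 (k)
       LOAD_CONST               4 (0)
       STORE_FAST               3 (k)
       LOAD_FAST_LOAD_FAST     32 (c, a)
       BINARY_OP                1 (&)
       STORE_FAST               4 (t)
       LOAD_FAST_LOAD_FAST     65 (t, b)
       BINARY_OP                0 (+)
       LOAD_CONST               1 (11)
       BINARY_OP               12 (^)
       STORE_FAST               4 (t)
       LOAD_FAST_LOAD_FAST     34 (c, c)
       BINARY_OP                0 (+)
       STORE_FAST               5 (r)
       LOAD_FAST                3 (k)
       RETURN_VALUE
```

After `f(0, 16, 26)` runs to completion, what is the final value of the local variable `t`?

27

LOAD_FAST c → push 26. Stack: [26]
LOAD_CONST → push 11. Stack: [26, 11]
BINARY_OP % → 26 % 11 = 4. Stack: [4]
LOAD_FAST a → push 0. Stack: [4, 0]
LOAD_CONST → push 8. Stack: [4, 0, 8]
BINARY_OP ^ → 0 ^ 8 = 8. Stack: [4, 8]
BINARY_OP - → 4 - 8 = -4. Stack: [-4]
STORE_FAST k → k=-4. Stack: []
LOAD_FAST a → push 0. Stack: [0]
LOAD_CONST → push 7. Stack: [0, 7]
BINARY_OP + → 0 + 7 = 7. Stack: [7]
STORE_FAST k → k=7. Stack: []
LOAD_CONST → push 0. Stack: [0]
STORE_FAST k → k=0. Stack: []
LOAD_FAST_LOAD_FAST c,a → push 26,0. Stack: [26, 0]
BINARY_OP & → 26 & 0 = 0. Stack: [0]
STORE_FAST t → t=0. Stack: []
LOAD_FAST_LOAD_FAST t,b → push 0,16. Stack: [0, 16]
BINARY_OP + → 0 + 16 = 16. Stack: [16]
LOAD_CONST → push 11. Stack: [16, 11]
BINARY_OP ^ → 16 ^ 11 = 27. Stack: [27]
STORE_FAST t → t=27. Stack: []
LOAD_FAST_LOAD_FAST c,c → push 26,26. Stack: [26, 26]
BINARY_OP + → 26 + 26 = 52. Stack: [52]
STORE_FAST r → r=52. Stack: []
LOAD_FAST k → push 0. Stack: [0]
RETURN_VALUE → return 0.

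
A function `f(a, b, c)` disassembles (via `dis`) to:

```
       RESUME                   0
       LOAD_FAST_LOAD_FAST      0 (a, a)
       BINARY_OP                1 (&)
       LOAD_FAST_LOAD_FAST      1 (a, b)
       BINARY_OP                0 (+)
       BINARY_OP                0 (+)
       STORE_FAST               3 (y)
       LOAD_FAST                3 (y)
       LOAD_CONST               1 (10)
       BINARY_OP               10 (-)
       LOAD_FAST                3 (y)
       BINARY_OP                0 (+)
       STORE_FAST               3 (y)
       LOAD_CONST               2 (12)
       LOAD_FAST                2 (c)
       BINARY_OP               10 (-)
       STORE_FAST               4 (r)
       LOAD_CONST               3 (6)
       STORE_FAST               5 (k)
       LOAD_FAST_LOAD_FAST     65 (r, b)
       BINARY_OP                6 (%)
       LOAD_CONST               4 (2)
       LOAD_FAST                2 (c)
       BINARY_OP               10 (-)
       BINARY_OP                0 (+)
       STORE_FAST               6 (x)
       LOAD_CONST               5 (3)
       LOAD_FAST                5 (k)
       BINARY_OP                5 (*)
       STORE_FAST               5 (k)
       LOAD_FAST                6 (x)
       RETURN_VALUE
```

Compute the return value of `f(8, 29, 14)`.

LOAD_FAST_LOAD_FAST a,a → push 8,8. Stack: [8, 8]
BINARY_OP & → 8 & 8 = 8. Stack: [8]
LOAD_FAST_LOAD_FAST a,b → push 8,29. Stack: [8, 8, 29]
BINARY_OP + → 8 + 29 = 37. Stack: [8, 37]
BINARY_OP + → 8 + 37 = 45. Stack: [45]
STORE_FAST y → y=45. Stack: []
LOAD_FAST y → push 45. Stack: [45]
LOAD_CONST → push 10. Stack: [45, 10]
BINARY_OP - → 45 - 10 = 35. Stack: [35]
LOAD_FAST y → push 45. Stack: [35, 45]
BINARY_OP + → 35 + 45 = 80. Stack: [80]
STORE_FAST y → y=80. Stack: []
LOAD_CONST → push 12. Stack: [12]
LOAD_FAST c → push 14. Stack: [12, 14]
BINARY_OP - → 12 - 14 = -2. Stack: [-2]
STORE_FAST r → r=-2. Stack: []
LOAD_CONST → push 6. Stack: [6]
STORE_FAST k → k=6. Stack: []
LOAD_FAST_LOAD_FAST r,b → push -2,29. Stack: [-2, 29]
BINARY_OP % → -2 % 29 = 27. Stack: [27]
LOAD_CONST → push 2. Stack: [27, 2]
LOAD_FAST c → push 14. Stack: [27, 2, 14]
BINARY_OP - → 2 - 14 = -12. Stack: [27, -12]
BINARY_OP + → 27 + -12 = 15. Stack: [15]
STORE_FAST x → x=15. Stack: []
LOAD_CONST → push 3. Stack: [3]
LOAD_FAST k → push 6. Stack: [3, 6]
BINARY_OP * → 3 * 6 = 18. Stack: [18]
STORE_FAST k → k=18. Stack: []
LOAD_FAST x → push 15. Stack: [15]
RETURN_VALUE → return 15.

15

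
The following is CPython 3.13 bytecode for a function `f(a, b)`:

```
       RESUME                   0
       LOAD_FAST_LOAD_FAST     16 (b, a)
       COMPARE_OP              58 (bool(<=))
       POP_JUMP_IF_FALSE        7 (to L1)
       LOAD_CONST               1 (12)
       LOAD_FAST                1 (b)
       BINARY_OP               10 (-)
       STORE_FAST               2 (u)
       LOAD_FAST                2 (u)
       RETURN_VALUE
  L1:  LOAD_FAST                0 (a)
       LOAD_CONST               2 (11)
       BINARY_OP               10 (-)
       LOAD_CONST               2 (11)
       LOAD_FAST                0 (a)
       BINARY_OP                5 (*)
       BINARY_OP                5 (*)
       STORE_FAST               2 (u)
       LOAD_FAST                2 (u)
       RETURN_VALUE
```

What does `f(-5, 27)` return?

880

LOAD_FAST_LOAD_FAST b,a → push 27,-5. Stack: [27, -5]
COMPARE_OP bool(<=) → 27 vs -5 = False. Stack: [False]
POP_JUMP_IF_FALSE → pop False; jump. Stack: []
LOAD_FAST a → push -5. Stack: [-5]
LOAD_CONST → push 11. Stack: [-5, 11]
BINARY_OP - → -5 - 11 = -16. Stack: [-16]
LOAD_CONST → push 11. Stack: [-16, 11]
LOAD_FAST a → push -5. Stack: [-16, 11, -5]
BINARY_OP * → 11 * -5 = -55. Stack: [-16, -55]
BINARY_OP * → -16 * -55 = 880. Stack: [880]
STORE_FAST u → u=880. Stack: []
LOAD_FAST u → push 880. Stack: [880]
RETURN_VALUE → return 880.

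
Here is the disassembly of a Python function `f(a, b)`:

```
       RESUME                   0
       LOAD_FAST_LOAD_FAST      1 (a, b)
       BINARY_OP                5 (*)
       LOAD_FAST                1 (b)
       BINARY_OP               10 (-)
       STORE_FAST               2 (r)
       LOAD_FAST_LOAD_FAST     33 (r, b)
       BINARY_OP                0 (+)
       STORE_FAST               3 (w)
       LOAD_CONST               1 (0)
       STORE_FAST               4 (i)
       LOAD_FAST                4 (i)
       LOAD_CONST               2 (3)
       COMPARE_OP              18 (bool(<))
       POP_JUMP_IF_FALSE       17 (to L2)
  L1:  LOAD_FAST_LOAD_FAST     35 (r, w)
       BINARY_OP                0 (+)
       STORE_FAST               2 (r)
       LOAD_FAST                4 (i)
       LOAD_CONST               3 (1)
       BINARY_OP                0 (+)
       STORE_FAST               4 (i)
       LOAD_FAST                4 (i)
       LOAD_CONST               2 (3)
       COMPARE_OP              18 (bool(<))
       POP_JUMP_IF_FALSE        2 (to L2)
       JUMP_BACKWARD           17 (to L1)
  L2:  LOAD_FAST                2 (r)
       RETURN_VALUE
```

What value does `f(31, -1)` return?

LOAD_FAST_LOAD_FAST a,b → push 31,-1. Stack: [31, -1]
BINARY_OP * → 31 * -1 = -31. Stack: [-31]
LOAD_FAST b → push -1. Stack: [-31, -1]
BINARY_OP - → -31 - -1 = -30. Stack: [-30]
STORE_FAST r → r=-30. Stack: []
LOAD_FAST_LOAD_FAST r,b → push -30,-1. Stack: [-30, -1]
BINARY_OP + → -30 + -1 = -31. Stack: [-31]
STORE_FAST w → w=-31. Stack: []
LOAD_CONST → push 0. Stack: [0]
STORE_FAST i → i=0. Stack: []
LOAD_FAST i → push 0. Stack: [0]
LOAD_CONST → push 3. Stack: [0, 3]
COMPARE_OP bool(<) → 0 vs 3 = True. Stack: [True]
POP_JUMP_IF_FALSE → pop True; no jump. Stack: []
LOAD_FAST_LOAD_FAST r,w → push -30,-31. Stack: [-30, -31]
BINARY_OP + → -30 + -31 = -61. Stack: [-61]
STORE_FAST r → r=-61. Stack: []
LOAD_FAST i → push 0. Stack: [0]
LOAD_CONST → push 1. Stack: [0, 1]
BINARY_OP + → 0 + 1 = 1. Stack: [1]
STORE_FAST i → i=1. Stack: []
LOAD_FAST i → push 1. Stack: [1]
LOAD_CONST → push 3. Stack: [1, 3]
COMPARE_OP bool(<) → 1 vs 3 = True. Stack: [True]
POP_JUMP_IF_FALSE → pop True; no jump. Stack: []
LOAD_FAST_LOAD_FAST r,w → push -61,-31. Stack: [-61, -31]
BINARY_OP + → -61 + -31 = -92. Stack: [-92]
STORE_FAST r → r=-92. Stack: []
LOAD_FAST i → push 1. Stack: [1]
LOAD_CONST → push 1. Stack: [1, 1]
BINARY_OP + → 1 + 1 = 2. Stack: [2]
STORE_FAST i → i=2. Stack: []
LOAD_FAST i → push 2. Stack: [2]
LOAD_CONST → push 3. Stack: [2, 3]
COMPARE_OP bool(<) → 2 vs 3 = True. Stack: [True]
POP_JUMP_IF_FALSE → pop True; no jump. Stack: []
LOAD_FAST_LOAD_FAST r,w → push -92,-31. Stack: [-92, -31]
BINARY_OP + → -92 + -31 = -123. Stack: [-123]
STORE_FAST r → r=-123. Stack: []
LOAD_FAST i → push 2. Stack: [2]
LOAD_CONST → push 1. Stack: [2, 1]
BINARY_OP + → 2 + 1 = 3. Stack: [3]
STORE_FAST i → i=3. Stack: []
LOAD_FAST i → push 3. Stack: [3]
LOAD_CONST → push 3. Stack: [3, 3]
COMPARE_OP bool(<) → 3 vs 3 = False. Stack: [False]
POP_JUMP_IF_FALSE → pop False; jump. Stack: []
LOAD_FAST r → push -123. Stack: [-123]
RETURN_VALUE → return -123.

-123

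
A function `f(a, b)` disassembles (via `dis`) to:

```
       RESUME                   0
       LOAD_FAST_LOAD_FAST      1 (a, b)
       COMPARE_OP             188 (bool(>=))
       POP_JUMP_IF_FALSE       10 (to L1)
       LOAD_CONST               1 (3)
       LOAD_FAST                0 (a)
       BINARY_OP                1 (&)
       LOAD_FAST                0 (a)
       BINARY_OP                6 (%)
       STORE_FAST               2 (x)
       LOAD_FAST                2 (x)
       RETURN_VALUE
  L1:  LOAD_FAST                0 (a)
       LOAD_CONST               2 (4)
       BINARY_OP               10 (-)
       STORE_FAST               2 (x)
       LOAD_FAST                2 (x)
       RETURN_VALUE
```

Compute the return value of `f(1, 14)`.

LOAD_FAST_LOAD_FAST a,b → push 1,14. Stack: [1, 14]
COMPARE_OP bool(>=) → 1 vs 14 = False. Stack: [False]
POP_JUMP_IF_FALSE → pop False; jump. Stack: []
LOAD_FAST a → push 1. Stack: [1]
LOAD_CONST → push 4. Stack: [1, 4]
BINARY_OP - → 1 - 4 = -3. Stack: [-3]
STORE_FAST x → x=-3. Stack: []
LOAD_FAST x → push -3. Stack: [-3]
RETURN_VALUE → return -3.

-3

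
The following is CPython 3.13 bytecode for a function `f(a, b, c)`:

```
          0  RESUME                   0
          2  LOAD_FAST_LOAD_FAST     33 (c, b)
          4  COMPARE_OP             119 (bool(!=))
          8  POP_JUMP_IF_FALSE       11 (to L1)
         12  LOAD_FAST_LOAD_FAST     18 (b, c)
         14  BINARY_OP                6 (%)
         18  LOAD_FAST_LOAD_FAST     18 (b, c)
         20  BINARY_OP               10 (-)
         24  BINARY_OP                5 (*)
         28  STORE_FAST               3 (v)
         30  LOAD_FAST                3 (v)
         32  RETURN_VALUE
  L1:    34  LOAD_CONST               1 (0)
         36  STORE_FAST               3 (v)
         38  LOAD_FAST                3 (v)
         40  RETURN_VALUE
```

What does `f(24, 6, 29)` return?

-138

LOAD_FAST_LOAD_FAST c,b → push 29,6. Stack: [29, 6]
COMPARE_OP bool(!=) → 29 vs 6 = True. Stack: [True]
POP_JUMP_IF_FALSE → pop True; no jump. Stack: []
LOAD_FAST_LOAD_FAST b,c → push 6,29. Stack: [6, 29]
BINARY_OP % → 6 % 29 = 6. Stack: [6]
LOAD_FAST_LOAD_FAST b,c → push 6,29. Stack: [6, 6, 29]
BINARY_OP - → 6 - 29 = -23. Stack: [6, -23]
BINARY_OP * → 6 * -23 = -138. Stack: [-138]
STORE_FAST v → v=-138. Stack: []
LOAD_FAST v → push -138. Stack: [-138]
RETURN_VALUE → return -138.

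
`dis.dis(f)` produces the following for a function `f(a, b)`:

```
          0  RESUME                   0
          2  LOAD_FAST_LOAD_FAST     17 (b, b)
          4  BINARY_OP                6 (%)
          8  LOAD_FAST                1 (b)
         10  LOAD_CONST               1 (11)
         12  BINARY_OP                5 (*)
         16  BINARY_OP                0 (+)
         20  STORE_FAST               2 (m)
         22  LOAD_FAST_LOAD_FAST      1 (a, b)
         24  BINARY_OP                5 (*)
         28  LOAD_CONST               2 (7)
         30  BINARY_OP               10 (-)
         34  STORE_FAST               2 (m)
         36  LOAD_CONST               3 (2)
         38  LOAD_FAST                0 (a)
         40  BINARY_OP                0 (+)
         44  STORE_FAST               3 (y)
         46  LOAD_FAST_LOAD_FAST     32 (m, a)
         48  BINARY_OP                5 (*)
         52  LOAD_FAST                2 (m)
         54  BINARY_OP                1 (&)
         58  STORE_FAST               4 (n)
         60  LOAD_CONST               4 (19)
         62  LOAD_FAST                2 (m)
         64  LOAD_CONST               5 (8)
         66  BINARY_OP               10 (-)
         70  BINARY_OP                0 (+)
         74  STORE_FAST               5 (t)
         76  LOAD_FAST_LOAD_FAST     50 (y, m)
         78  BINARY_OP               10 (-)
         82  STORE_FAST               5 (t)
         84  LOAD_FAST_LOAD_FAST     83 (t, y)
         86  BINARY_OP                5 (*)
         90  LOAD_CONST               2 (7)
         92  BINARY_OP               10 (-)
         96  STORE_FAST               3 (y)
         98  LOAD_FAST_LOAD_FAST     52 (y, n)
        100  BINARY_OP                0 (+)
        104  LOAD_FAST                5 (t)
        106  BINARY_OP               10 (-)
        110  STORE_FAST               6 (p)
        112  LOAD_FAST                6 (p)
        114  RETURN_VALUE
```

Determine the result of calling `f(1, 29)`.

LOAD_FAST_LOAD_FAST b,b → push 29,29. Stack: [29, 29]
BINARY_OP % → 29 % 29 = 0. Stack: [0]
LOAD_FAST b → push 29. Stack: [0, 29]
LOAD_CONST → push 11. Stack: [0, 29, 11]
BINARY_OP * → 29 * 11 = 319. Stack: [0, 319]
BINARY_OP + → 0 + 319 = 319. Stack: [319]
STORE_FAST m → m=319. Stack: []
LOAD_FAST_LOAD_FAST a,b → push 1,29. Stack: [1, 29]
BINARY_OP * → 1 * 29 = 29. Stack: [29]
LOAD_CONST → push 7. Stack: [29, 7]
BINARY_OP - → 29 - 7 = 22. Stack: [22]
STORE_FAST m → m=22. Stack: []
LOAD_CONST → push 2. Stack: [2]
LOAD_FAST a → push 1. Stack: [2, 1]
BINARY_OP + → 2 + 1 = 3. Stack: [3]
STORE_FAST y → y=3. Stack: []
LOAD_FAST_LOAD_FAST m,a → push 22,1. Stack: [22, 1]
BINARY_OP * → 22 * 1 = 22. Stack: [22]
LOAD_FAST m → push 22. Stack: [22, 22]
BINARY_OP & → 22 & 22 = 22. Stack: [22]
STORE_FAST n → n=22. Stack: []
LOAD_CONST → push 19. Stack: [19]
LOAD_FAST m → push 22. Stack: [19, 22]
LOAD_CONST → push 8. Stack: [19, 22, 8]
BINARY_OP - → 22 - 8 = 14. Stack: [19, 14]
BINARY_OP + → 19 + 14 = 33. Stack: [33]
STORE_FAST t → t=33. Stack: []
LOAD_FAST_LOAD_FAST y,m → push 3,22. Stack: [3, 22]
BINARY_OP - → 3 - 22 = -19. Stack: [-19]
STORE_FAST t → t=-19. Stack: []
LOAD_FAST_LOAD_FAST t,y → push -19,3. Stack: [-19, 3]
BINARY_OP * → -19 * 3 = -57. Stack: [-57]
LOAD_CONST → push 7. Stack: [-57, 7]
BINARY_OP - → -57 - 7 = -64. Stack: [-64]
STORE_FAST y → y=-64. Stack: []
LOAD_FAST_LOAD_FAST y,n → push -64,22. Stack: [-64, 22]
BINARY_OP + → -64 + 22 = -42. Stack: [-42]
LOAD_FAST t → push -19. Stack: [-42, -19]
BINARY_OP - → -42 - -19 = -23. Stack: [-23]
STORE_FAST p → p=-23. Stack: []
LOAD_FAST p → push -23. Stack: [-23]
RETURN_VALUE → return -23.

-23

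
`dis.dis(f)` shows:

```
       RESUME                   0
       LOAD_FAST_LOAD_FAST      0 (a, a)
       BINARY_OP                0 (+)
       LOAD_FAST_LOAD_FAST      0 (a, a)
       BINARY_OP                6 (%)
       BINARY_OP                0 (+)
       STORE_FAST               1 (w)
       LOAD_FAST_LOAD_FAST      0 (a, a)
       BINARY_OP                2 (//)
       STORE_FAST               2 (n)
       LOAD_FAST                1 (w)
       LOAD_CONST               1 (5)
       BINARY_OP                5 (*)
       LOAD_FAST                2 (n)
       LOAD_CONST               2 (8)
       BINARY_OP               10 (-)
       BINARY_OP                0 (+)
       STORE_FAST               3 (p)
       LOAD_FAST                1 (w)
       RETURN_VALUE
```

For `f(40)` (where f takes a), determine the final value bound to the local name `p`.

LOAD_FAST_LOAD_FAST a,a → push 40,40. Stack: [40, 40]
BINARY_OP + → 40 + 40 = 80. Stack: [80]
LOAD_FAST_LOAD_FAST a,a → push 40,40. Stack: [80, 40, 40]
BINARY_OP % → 40 % 40 = 0. Stack: [80, 0]
BINARY_OP + → 80 + 0 = 80. Stack: [80]
STORE_FAST w → w=80. Stack: []
LOAD_FAST_LOAD_FAST a,a → push 40,40. Stack: [40, 40]
BINARY_OP // → 40 // 40 = 1. Stack: [1]
STORE_FAST n → n=1. Stack: []
LOAD_FAST w → push 80. Stack: [80]
LOAD_CONST → push 5. Stack: [80, 5]
BINARY_OP * → 80 * 5 = 400. Stack: [400]
LOAD_FAST n → push 1. Stack: [400, 1]
LOAD_CONST → push 8. Stack: [400, 1, 8]
BINARY_OP - → 1 - 8 = -7. Stack: [400, -7]
BINARY_OP + → 400 + -7 = 393. Stack: [393]
STORE_FAST p → p=393. Stack: []
LOAD_FAST w → push 80. Stack: [80]
RETURN_VALUE → return 80.

393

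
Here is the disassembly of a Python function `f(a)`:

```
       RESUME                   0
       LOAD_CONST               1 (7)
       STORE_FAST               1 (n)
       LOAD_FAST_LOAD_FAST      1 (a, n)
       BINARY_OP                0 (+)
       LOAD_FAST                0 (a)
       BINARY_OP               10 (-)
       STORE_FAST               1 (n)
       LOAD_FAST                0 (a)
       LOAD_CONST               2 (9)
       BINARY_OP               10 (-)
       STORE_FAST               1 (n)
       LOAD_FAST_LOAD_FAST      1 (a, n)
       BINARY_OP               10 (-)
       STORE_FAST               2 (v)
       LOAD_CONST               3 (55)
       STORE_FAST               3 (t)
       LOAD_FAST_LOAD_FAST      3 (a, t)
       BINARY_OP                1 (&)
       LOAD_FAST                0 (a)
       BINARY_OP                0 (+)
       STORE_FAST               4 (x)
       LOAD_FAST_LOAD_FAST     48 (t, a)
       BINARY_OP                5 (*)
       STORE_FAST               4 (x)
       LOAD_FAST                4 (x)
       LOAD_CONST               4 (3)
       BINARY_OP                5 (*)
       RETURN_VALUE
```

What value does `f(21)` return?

LOAD_CONST → push 7. Stack: [7]
STORE_FAST n → n=7. Stack: []
LOAD_FAST_LOAD_FAST a,n → push 21,7. Stack: [21, 7]
BINARY_OP + → 21 + 7 = 28. Stack: [28]
LOAD_FAST a → push 21. Stack: [28, 21]
BINARY_OP - → 28 - 21 = 7. Stack: [7]
STORE_FAST n → n=7. Stack: []
LOAD_FAST a → push 21. Stack: [21]
LOAD_CONST → push 9. Stack: [21, 9]
BINARY_OP - → 21 - 9 = 12. Stack: [12]
STORE_FAST n → n=12. Stack: []
LOAD_FAST_LOAD_FAST a,n → push 21,12. Stack: [21, 12]
BINARY_OP - → 21 - 12 = 9. Stack: [9]
STORE_FAST v → v=9. Stack: []
LOAD_CONST → push 55. Stack: [55]
STORE_FAST t → t=55. Stack: []
LOAD_FAST_LOAD_FAST a,t → push 21,55. Stack: [21, 55]
BINARY_OP & → 21 & 55 = 21. Stack: [21]
LOAD_FAST a → push 21. Stack: [21, 21]
BINARY_OP + → 21 + 21 = 42. Stack: [42]
STORE_FAST x → x=42. Stack: []
LOAD_FAST_LOAD_FAST t,a → push 55,21. Stack: [55, 21]
BINARY_OP * → 55 * 21 = 1155. Stack: [1155]
STORE_FAST x → x=1155. Stack: []
LOAD_FAST x → push 1155. Stack: [1155]
LOAD_CONST → push 3. Stack: [1155, 3]
BINARY_OP * → 1155 * 3 = 3465. Stack: [3465]
RETURN_VALUE → return 3465.

3465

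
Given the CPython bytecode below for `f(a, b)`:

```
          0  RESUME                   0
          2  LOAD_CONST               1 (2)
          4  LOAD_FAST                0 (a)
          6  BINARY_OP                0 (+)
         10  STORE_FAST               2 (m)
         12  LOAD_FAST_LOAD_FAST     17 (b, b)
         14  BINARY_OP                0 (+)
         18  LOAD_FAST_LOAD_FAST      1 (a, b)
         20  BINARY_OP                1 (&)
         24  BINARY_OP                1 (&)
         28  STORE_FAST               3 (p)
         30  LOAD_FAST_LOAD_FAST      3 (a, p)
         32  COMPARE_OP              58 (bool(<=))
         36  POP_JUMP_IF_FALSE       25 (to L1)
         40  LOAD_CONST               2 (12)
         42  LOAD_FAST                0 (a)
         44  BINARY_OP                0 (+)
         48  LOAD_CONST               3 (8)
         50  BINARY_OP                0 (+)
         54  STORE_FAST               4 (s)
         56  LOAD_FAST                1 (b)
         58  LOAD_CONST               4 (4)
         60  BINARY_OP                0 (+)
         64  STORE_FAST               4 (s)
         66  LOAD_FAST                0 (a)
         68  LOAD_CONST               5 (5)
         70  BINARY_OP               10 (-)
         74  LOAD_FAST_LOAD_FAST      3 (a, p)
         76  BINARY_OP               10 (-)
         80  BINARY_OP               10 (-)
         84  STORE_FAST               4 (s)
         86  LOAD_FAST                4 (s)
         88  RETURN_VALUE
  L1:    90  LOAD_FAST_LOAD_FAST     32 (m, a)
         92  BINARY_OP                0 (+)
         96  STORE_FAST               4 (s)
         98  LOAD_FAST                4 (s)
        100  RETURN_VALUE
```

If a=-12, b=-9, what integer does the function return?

LOAD_CONST → push 2. Stack: [2]
LOAD_FAST a → push -12. Stack: [2, -12]
BINARY_OP + → 2 + -12 = -10. Stack: [-10]
STORE_FAST m → m=-10. Stack: []
LOAD_FAST_LOAD_FAST b,b → push -9,-9. Stack: [-9, -9]
BINARY_OP + → -9 + -9 = -18. Stack: [-18]
LOAD_FAST_LOAD_FAST a,b → push -12,-9. Stack: [-18, -12, -9]
BINARY_OP & → -12 & -9 = -12. Stack: [-18, -12]
BINARY_OP & → -18 & -12 = -28. Stack: [-28]
STORE_FAST p → p=-28. Stack: []
LOAD_FAST_LOAD_FAST a,p → push -12,-28. Stack: [-12, -28]
COMPARE_OP bool(<=) → -12 vs -28 = False. Stack: [False]
POP_JUMP_IF_FALSE → pop False; jump. Stack: []
LOAD_FAST_LOAD_FAST m,a → push -10,-12. Stack: [-10, -12]
BINARY_OP + → -10 + -12 = -22. Stack: [-22]
STORE_FAST s → s=-22. Stack: []
LOAD_FAST s → push -22. Stack: [-22]
RETURN_VALUE → return -22.

-22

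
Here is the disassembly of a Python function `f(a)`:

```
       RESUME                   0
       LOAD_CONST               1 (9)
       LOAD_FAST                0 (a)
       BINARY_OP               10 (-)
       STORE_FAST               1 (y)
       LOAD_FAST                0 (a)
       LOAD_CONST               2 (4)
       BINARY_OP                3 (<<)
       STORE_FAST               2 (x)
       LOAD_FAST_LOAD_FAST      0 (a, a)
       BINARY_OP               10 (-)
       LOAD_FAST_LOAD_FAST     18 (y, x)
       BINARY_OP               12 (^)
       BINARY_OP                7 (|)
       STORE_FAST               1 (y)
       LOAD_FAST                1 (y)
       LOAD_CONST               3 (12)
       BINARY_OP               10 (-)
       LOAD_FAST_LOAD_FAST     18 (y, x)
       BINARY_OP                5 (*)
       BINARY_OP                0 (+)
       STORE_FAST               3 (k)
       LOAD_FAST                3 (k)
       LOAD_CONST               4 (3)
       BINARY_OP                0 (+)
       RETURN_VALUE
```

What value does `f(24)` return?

LOAD_CONST → push 9. Stack: [9]
LOAD_FAST a → push 24. Stack: [9, 24]
BINARY_OP - → 9 - 24 = -15. Stack: [-15]
STORE_FAST y → y=-15. Stack: []
LOAD_FAST a → push 24. Stack: [24]
LOAD_CONST → push 4. Stack: [24, 4]
BINARY_OP << → 24 << 4 = 384. Stack: [384]
STORE_FAST x → x=384. Stack: []
LOAD_FAST_LOAD_FAST a,a → push 24,24. Stack: [24, 24]
BINARY_OP - → 24 - 24 = 0. Stack: [0]
LOAD_FAST_LOAD_FAST y,x → push -15,384. Stack: [0, -15, 384]
BINARY_OP ^ → -15 ^ 384 = -399. Stack: [0, -399]
BINARY_OP | → 0 | -399 = -399. Stack: [-399]
STORE_FAST y → y=-399. Stack: []
LOAD_FAST y → push -399. Stack: [-399]
LOAD_CONST → push 12. Stack: [-399, 12]
BINARY_OP - → -399 - 12 = -411. Stack: [-411]
LOAD_FAST_LOAD_FAST y,x → push -399,384. Stack: [-411, -399, 384]
BINARY_OP * → -399 * 384 = -153216. Stack: [-411, -153216]
BINARY_OP + → -411 + -153216 = -153627. Stack: [-153627]
STORE_FAST k → k=-153627. Stack: []
LOAD_FAST k → push -153627. Stack: [-153627]
LOAD_CONST → push 3. Stack: [-153627, 3]
BINARY_OP + → -153627 + 3 = -153624. Stack: [-153624]
RETURN_VALUE → return -153624.

-153624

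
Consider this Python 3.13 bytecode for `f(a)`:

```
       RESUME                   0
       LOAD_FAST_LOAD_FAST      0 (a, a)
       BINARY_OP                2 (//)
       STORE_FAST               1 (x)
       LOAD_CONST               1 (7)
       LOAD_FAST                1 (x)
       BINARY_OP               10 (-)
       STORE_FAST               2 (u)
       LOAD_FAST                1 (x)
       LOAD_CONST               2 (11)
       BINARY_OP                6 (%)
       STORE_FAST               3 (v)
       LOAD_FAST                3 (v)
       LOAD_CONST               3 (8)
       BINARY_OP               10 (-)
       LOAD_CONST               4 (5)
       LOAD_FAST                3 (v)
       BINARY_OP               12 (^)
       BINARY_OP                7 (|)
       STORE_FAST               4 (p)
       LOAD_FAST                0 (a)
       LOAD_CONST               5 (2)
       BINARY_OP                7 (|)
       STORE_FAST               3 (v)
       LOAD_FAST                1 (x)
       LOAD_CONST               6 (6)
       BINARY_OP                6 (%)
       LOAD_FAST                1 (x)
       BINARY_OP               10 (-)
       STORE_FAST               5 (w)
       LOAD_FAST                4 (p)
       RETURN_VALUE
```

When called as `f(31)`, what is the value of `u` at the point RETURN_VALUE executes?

6

LOAD_FAST_LOAD_FAST a,a → push 31,31. Stack: [31, 31]
BINARY_OP // → 31 // 31 = 1. Stack: [1]
STORE_FAST x → x=1. Stack: []
LOAD_CONST → push 7. Stack: [7]
LOAD_FAST x → push 1. Stack: [7, 1]
BINARY_OP - → 7 - 1 = 6. Stack: [6]
STORE_FAST u → u=6. Stack: []
LOAD_FAST x → push 1. Stack: [1]
LOAD_CONST → push 11. Stack: [1, 11]
BINARY_OP % → 1 % 11 = 1. Stack: [1]
STORE_FAST v → v=1. Stack: []
LOAD_FAST v → push 1. Stack: [1]
LOAD_CONST → push 8. Stack: [1, 8]
BINARY_OP - → 1 - 8 = -7. Stack: [-7]
LOAD_CONST → push 5. Stack: [-7, 5]
LOAD_FAST v → push 1. Stack: [-7, 5, 1]
BINARY_OP ^ → 5 ^ 1 = 4. Stack: [-7, 4]
BINARY_OP | → -7 | 4 = -3. Stack: [-3]
STORE_FAST p → p=-3. Stack: []
LOAD_FAST a → push 31. Stack: [31]
LOAD_CONST → push 2. Stack: [31, 2]
BINARY_OP | → 31 | 2 = 31. Stack: [31]
STORE_FAST v → v=31. Stack: []
LOAD_FAST x → push 1. Stack: [1]
LOAD_CONST → push 6. Stack: [1, 6]
BINARY_OP % → 1 % 6 = 1. Stack: [1]
LOAD_FAST x → push 1. Stack: [1, 1]
BINARY_OP - → 1 - 1 = 0. Stack: [0]
STORE_FAST w → w=0. Stack: []
LOAD_FAST p → push -3. Stack: [-3]
RETURN_VALUE → return -3.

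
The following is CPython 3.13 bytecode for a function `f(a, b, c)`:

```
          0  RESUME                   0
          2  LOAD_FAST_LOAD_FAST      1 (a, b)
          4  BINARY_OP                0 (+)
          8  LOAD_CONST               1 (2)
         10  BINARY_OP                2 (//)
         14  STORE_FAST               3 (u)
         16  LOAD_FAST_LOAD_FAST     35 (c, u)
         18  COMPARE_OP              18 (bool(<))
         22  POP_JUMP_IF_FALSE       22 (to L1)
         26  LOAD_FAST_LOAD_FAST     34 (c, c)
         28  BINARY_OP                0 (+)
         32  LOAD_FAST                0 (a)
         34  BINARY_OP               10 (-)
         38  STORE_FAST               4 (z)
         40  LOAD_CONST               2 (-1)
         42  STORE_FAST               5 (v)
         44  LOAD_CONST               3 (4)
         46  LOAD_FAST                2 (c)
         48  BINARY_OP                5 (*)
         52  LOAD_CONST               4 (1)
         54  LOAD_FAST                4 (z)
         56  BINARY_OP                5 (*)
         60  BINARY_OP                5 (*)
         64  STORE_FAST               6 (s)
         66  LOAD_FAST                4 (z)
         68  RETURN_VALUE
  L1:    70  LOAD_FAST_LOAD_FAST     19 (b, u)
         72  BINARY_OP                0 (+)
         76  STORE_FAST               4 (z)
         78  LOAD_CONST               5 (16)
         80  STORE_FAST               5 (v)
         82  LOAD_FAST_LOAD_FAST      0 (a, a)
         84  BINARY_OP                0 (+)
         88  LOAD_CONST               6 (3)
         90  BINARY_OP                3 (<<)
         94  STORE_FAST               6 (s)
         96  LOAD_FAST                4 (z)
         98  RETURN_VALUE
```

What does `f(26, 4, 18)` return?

19

LOAD_FAST_LOAD_FAST a,b → push 26,4. Stack: [26, 4]
BINARY_OP + → 26 + 4 = 30. Stack: [30]
LOAD_CONST → push 2. Stack: [30, 2]
BINARY_OP // → 30 // 2 = 15. Stack: [15]
STORE_FAST u → u=15. Stack: []
LOAD_FAST_LOAD_FAST c,u → push 18,15. Stack: [18, 15]
COMPARE_OP bool(<) → 18 vs 15 = False. Stack: [False]
POP_JUMP_IF_FALSE → pop False; jump. Stack: []
LOAD_FAST_LOAD_FAST b,u → push 4,15. Stack: [4, 15]
BINARY_OP + → 4 + 15 = 19. Stack: [19]
STORE_FAST z → z=19. Stack: []
LOAD_CONST → push 16. Stack: [16]
STORE_FAST v → v=16. Stack: []
LOAD_FAST_LOAD_FAST a,a → push 26,26. Stack: [26, 26]
BINARY_OP + → 26 + 26 = 52. Stack: [52]
LOAD_CONST → push 3. Stack: [52, 3]
BINARY_OP << → 52 << 3 = 416. Stack: [416]
STORE_FAST s → s=416. Stack: []
LOAD_FAST z → push 19. Stack: [19]
RETURN_VALUE → return 19.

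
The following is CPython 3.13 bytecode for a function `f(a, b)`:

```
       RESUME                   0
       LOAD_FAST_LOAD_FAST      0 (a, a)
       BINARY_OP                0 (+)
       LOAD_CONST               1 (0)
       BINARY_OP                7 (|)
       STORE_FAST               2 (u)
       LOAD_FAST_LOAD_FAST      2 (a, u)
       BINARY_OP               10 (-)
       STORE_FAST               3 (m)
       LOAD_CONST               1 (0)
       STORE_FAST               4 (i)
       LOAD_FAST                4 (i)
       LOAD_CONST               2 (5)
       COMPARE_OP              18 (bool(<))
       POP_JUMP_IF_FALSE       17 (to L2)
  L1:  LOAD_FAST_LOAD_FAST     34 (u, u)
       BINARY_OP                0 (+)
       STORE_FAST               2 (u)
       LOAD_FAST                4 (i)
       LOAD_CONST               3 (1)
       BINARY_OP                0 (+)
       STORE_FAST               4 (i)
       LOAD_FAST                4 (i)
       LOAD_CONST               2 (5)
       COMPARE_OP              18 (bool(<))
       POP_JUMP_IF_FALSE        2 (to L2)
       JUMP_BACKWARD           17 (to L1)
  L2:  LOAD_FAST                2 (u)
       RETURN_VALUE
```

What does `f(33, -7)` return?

LOAD_FAST_LOAD_FAST a,a → push 33,33
BINARY_OP + → 33 + 33 = 66
LOAD_CONST → push 0
BINARY_OP | → 66 | 0 = 66
STORE_FAST u → u=66
LOAD_FAST_LOAD_FAST a,u → push 33,66
BINARY_OP - → 33 - 66 = -33
STORE_FAST m → m=-33
LOAD_CONST → push 0
STORE_FAST i → i=0
LOAD_FAST i → push 0
LOAD_CONST → push 5
COMPARE_OP bool(<) → 0 vs 5 = True
POP_JUMP_IF_FALSE → pop True; no jump
LOAD_FAST_LOAD_FAST u,u → push 66,66
BINARY_OP + → 66 + 66 = 132
STORE_FAST u → u=132
LOAD_FAST i → push 0
LOAD_CONST → push 1
BINARY_OP + → 0 + 1 = 1
STORE_FAST i → i=1
LOAD_FAST i → push 1
LOAD_CONST → push 5
COMPARE_OP bool(<) → 1 vs 5 = True
POP_JUMP_IF_FALSE → pop True; no jump
LOAD_FAST_LOAD_FAST u,u → push 132,132
BINARY_OP + → 132 + 132 = 264
STORE_FAST u → u=264
LOAD_FAST i → push 1
LOAD_CONST → push 1
BINARY_OP + → 1 + 1 = 2
STORE_FAST i → i=2
LOAD_FAST i → push 2
LOAD_CONST → push 5
COMPARE_OP bool(<) → 2 vs 5 = True
POP_JUMP_IF_FALSE → pop True; no jump
LOAD_FAST_LOAD_FAST u,u → push 264,264
BINARY_OP + → 264 + 264 = 528
STORE_FAST u → u=528
LOAD_FAST i → push 2
LOAD_CONST → push 1
BINARY_OP + → 2 + 1 = 3
STORE_FAST i → i=3
LOAD_FAST i → push 3
LOAD_CONST → push 5
COMPARE_OP bool(<) → 3 vs 5 = True
POP_JUMP_IF_FALSE → pop True; no jump
LOAD_FAST_LOAD_FAST u,u → push 528,528
BINARY_OP + → 528 + 528 = 1056
STORE_FAST u → u=1056
LOAD_FAST i → push 3
LOAD_CONST → push 1
BINARY_OP + → 3 + 1 = 4
STORE_FAST i → i=4
LOAD_FAST i → push 4
LOAD_CONST → push 5
COMPARE_OP bool(<) → 4 vs 5 = True
POP_JUMP_IF_FALSE → pop True; no jump
LOAD_FAST_LOAD_FAST u,u → push 1056,1056
BINARY_OP + → 1056 + 1056 = 2112
STORE_FAST u → u=2112
LOAD_FAST i → push 4
LOAD_CONST → push 1
BINARY_OP + → 4 + 1 = 5
STORE_FAST i → i=5
LOAD_FAST i → push 5
LOAD_CONST → push 5
COMPARE_OP bool(<) → 5 vs 5 = False
POP_JUMP_IF_FALSE → pop False; jump
LOAD_FAST u → push 2112
RETURN_VALUE → return 2112.

2112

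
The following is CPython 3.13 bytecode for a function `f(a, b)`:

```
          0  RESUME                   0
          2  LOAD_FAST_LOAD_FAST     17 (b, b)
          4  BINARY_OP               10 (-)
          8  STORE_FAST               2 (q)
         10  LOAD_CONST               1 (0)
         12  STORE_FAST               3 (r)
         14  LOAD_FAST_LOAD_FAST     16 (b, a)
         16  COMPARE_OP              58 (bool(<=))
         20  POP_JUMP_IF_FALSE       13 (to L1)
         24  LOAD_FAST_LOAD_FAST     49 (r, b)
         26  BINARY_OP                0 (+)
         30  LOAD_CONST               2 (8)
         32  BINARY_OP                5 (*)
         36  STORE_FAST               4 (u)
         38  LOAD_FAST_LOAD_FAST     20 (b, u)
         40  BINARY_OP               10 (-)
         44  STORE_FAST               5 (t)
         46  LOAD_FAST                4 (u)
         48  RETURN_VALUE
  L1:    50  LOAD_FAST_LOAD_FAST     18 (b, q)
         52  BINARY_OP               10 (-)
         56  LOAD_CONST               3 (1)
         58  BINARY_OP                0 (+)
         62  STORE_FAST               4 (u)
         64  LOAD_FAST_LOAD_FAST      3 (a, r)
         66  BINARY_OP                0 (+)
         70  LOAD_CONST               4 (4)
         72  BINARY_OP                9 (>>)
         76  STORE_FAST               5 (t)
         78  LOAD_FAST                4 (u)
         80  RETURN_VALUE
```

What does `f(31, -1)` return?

LOAD_FAST_LOAD_FAST b,b → push -1,-1. Stack: [-1, -1]
BINARY_OP - → -1 - -1 = 0. Stack: [0]
STORE_FAST q → q=0. Stack: []
LOAD_CONST → push 0. Stack: [0]
STORE_FAST r → r=0. Stack: []
LOAD_FAST_LOAD_FAST b,a → push -1,31. Stack: [-1, 31]
COMPARE_OP bool(<=) → -1 vs 31 = True. Stack: [True]
POP_JUMP_IF_FALSE → pop True; no jump. Stack: []
LOAD_FAST_LOAD_FAST r,b → push 0,-1. Stack: [0, -1]
BINARY_OP + → 0 + -1 = -1. Stack: [-1]
LOAD_CONST → push 8. Stack: [-1, 8]
BINARY_OP * → -1 * 8 = -8. Stack: [-8]
STORE_FAST u → u=-8. Stack: []
LOAD_FAST_LOAD_FAST b,u → push -1,-8. Stack: [-1, -8]
BINARY_OP - → -1 - -8 = 7. Stack: [7]
STORE_FAST t → t=7. Stack: []
LOAD_FAST u → push -8. Stack: [-8]
RETURN_VALUE → return -8.

-8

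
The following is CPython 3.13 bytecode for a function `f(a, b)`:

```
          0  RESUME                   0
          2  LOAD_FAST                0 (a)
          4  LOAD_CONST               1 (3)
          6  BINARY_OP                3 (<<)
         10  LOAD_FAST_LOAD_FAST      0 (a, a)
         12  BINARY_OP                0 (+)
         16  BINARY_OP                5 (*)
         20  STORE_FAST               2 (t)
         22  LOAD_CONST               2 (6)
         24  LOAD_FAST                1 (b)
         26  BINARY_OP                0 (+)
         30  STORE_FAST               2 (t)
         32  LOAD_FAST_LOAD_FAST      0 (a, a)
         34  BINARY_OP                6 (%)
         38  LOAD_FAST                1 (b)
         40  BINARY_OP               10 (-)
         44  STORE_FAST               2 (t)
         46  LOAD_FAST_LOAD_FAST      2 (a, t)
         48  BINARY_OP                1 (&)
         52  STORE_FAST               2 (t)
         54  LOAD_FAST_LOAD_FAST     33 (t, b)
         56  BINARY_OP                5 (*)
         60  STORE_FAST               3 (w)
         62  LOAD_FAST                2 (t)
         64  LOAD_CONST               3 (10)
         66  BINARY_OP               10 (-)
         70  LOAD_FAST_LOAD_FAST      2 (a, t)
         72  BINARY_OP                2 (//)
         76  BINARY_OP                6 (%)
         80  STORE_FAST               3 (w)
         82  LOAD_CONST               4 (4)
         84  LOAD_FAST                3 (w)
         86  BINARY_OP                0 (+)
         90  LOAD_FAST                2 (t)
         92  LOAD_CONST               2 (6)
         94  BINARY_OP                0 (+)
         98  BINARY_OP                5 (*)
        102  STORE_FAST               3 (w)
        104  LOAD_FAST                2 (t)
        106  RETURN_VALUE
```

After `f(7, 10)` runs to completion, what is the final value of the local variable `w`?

48

LOAD_FAST a → push 7. Stack: [7]
LOAD_CONST → push 3. Stack: [7, 3]
BINARY_OP << → 7 << 3 = 56. Stack: [56]
LOAD_FAST_LOAD_FAST a,a → push 7,7. Stack: [56, 7, 7]
BINARY_OP + → 7 + 7 = 14. Stack: [56, 14]
BINARY_OP * → 56 * 14 = 784. Stack: [784]
STORE_FAST t → t=784. Stack: []
LOAD_CONST → push 6. Stack: [6]
LOAD_FAST b → push 10. Stack: [6, 10]
BINARY_OP + → 6 + 10 = 16. Stack: [16]
STORE_FAST t → t=16. Stack: []
LOAD_FAST_LOAD_FAST a,a → push 7,7. Stack: [7, 7]
BINARY_OP % → 7 % 7 = 0. Stack: [0]
LOAD_FAST b → push 10. Stack: [0, 10]
BINARY_OP - → 0 - 10 = -10. Stack: [-10]
STORE_FAST t → t=-10. Stack: []
LOAD_FAST_LOAD_FAST a,t → push 7,-10. Stack: [7, -10]
BINARY_OP & → 7 & -10 = 6. Stack: [6]
STORE_FAST t → t=6. Stack: []
LOAD_FAST_LOAD_FAST t,b → push 6,10. Stack: [6, 10]
BINARY_OP * → 6 * 10 = 60. Stack: [60]
STORE_FAST w → w=60. Stack: []
LOAD_FAST t → push 6. Stack: [6]
LOAD_CONST → push 10. Stack: [6, 10]
BINARY_OP - → 6 - 10 = -4. Stack: [-4]
LOAD_FAST_LOAD_FAST a,t → push 7,6. Stack: [-4, 7, 6]
BINARY_OP // → 7 // 6 = 1. Stack: [-4, 1]
BINARY_OP % → -4 % 1 = 0. Stack: [0]
STORE_FAST w → w=0. Stack: []
LOAD_CONST → push 4. Stack: [4]
LOAD_FAST w → push 0. Stack: [4, 0]
BINARY_OP + → 4 + 0 = 4. Stack: [4]
LOAD_FAST t → push 6. Stack: [4, 6]
LOAD_CONST → push 6. Stack: [4, 6, 6]
BINARY_OP + → 6 + 6 = 12. Stack: [4, 12]
BINARY_OP * → 4 * 12 = 48. Stack: [48]
STORE_FAST w → w=48. Stack: []
LOAD_FAST t → push 6. Stack: [6]
RETURN_VALUE → return 6.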